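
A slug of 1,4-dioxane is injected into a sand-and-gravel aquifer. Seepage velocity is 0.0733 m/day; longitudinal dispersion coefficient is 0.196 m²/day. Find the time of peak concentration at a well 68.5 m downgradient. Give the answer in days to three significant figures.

For the 1D instantaneous-source solution, setting ∂C/∂t = 0 at fixed x gives v²t² + 2Dt − x² = 0, so t = (√(D² + v²x²) − D)/v².
√(D² + v²x²) = √(0.196² + 0.0733² × 68.5²) = 5.025; v² = 0.00537289.
t = (5.025 − 0.196)/0.00537289 = 899 days (vs. the pure-advection estimate x/v = 935 d).

899 days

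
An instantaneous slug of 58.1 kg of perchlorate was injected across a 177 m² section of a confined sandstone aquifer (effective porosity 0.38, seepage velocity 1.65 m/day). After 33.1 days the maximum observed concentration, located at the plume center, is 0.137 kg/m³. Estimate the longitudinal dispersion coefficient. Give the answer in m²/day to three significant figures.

0.0956 m²/day

At the plume center C_max = M/(n_e·A·√(4πDt)), so D = M²/(4πt·(n_e·A·C_max)²).
n_e·A·C_max = 0.38 × 177 × 0.137 = 9.215 kg/m.
D = 58.1²/(4π × 33.1 × 9.215²) = 0.0956 m²/day.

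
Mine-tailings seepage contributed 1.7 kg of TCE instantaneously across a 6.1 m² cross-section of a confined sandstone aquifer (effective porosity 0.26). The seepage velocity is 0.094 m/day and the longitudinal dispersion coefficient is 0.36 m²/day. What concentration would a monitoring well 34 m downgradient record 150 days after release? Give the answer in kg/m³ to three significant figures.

0.00658 kg/m³

For an instantaneous plane source, C(x,t) = M/(n_e·A·√(4πDt)) · exp(−(x−vt)²/(4Dt)), with n_e·A the pore (flow) area.
Plume center vt = 0.094 × 150 = 14.1 m, so the well at 34 m is 19.9 m downgradient of the peak.
√(4πDt) = 26.05 m, giving peak height M/(n_e·A·√(4πDt)) = 1.7/(0.26 × 6.1 × 26.05) = 0.04115 kg/m³.
(x−vt)²/(4Dt) = (19.9)²/(4 × 0.36 × 150) = 1.833; exp(−1.833) = 0.1599.
C = 0.04115 × 0.1599 = 0.00658 kg/m³.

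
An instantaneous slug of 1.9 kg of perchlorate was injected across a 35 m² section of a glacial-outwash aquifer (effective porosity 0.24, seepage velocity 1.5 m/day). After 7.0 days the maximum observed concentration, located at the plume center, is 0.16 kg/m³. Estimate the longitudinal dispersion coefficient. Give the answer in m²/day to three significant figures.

0.0227 m²/day

At the plume center C_max = M/(n_e·A·√(4πDt)), so D = M²/(4πt·(n_e·A·C_max)²).
n_e·A·C_max = 0.24 × 35 × 0.16 = 1.344 kg/m.
D = 1.9²/(4π × 7.0 × 1.344²) = 0.0227 m²/day.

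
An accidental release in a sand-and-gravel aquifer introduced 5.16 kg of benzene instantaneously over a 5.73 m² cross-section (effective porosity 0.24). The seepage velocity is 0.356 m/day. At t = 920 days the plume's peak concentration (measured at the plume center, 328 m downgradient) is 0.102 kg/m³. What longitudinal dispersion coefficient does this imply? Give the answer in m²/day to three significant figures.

0.117 m²/day

At the plume center C_max = M/(n_e·A·√(4πDt)), so D = M²/(4πt·(n_e·A·C_max)²).
n_e·A·C_max = 0.24 × 5.73 × 0.102 = 0.1403 kg/m.
D = 5.16²/(4π × 920 × 0.1403²) = 0.117 m²/day.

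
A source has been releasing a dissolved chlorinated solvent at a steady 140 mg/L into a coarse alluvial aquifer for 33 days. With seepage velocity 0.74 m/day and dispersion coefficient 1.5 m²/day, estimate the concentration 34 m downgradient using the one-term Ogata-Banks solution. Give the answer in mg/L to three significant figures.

For a continuous step input, C/C₀ ≈ ½·erfc((x−vt)/(2√(Dt))).
vt = 0.74 × 33 = 24.42 m and 2√(Dt) = 2√(1.5 × 33) = 14.07 m.
Argument (x−vt)/(2√(Dt)) = (34 − 24.42)/14.07 = 0.6809; ½·erfc(0.6809) = 0.1678.
C = 140 × 0.1678 = 23.5 mg/L.

23.5 mg/L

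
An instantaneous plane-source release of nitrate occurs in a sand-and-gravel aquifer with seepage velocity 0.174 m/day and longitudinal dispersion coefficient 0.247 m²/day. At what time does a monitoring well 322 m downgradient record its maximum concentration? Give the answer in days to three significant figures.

For the 1D instantaneous-source solution, setting ∂C/∂t = 0 at fixed x gives v²t² + 2Dt − x² = 0, so t = (√(D² + v²x²) − D)/v².
√(D² + v²x²) = √(0.247² + 0.174² × 322²) = 56.03; v² = 0.030276.
t = (56.03 − 0.247)/0.030276 = 1840 days (vs. the pure-advection estimate x/v = 1850 d).

1840 days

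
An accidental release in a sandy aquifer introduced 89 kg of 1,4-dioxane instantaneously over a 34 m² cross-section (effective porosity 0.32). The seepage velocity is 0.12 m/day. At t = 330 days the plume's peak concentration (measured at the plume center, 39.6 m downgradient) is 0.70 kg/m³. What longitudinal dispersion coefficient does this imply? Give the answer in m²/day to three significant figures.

0.0329 m²/day

At the plume center C_max = M/(n_e·A·√(4πDt)), so D = M²/(4πt·(n_e·A·C_max)²).
n_e·A·C_max = 0.32 × 34 × 0.70 = 7.616 kg/m.
D = 89²/(4π × 330 × 7.616²) = 0.0329 m²/day.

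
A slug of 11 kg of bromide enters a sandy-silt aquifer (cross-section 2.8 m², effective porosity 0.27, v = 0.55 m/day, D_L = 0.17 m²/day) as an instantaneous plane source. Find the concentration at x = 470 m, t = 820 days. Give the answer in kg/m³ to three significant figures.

For an instantaneous plane source, C(x,t) = M/(n_e·A·√(4πDt)) · exp(−(x−vt)²/(4Dt)), with n_e·A the pore (flow) area.
Plume center vt = 0.55 × 820 = 451 m, so the well at 470 m is 19 m downgradient of the peak.
√(4πDt) = 41.85 m, giving peak height M/(n_e·A·√(4πDt)) = 11/(0.27 × 2.8 × 41.85) = 0.3477 kg/m³.
(x−vt)²/(4Dt) = (19)²/(4 × 0.17 × 820) = 0.6474; exp(−0.6474) = 0.5234.
C = 0.3477 × 0.5234 = 0.182 kg/m³.

0.182 kg/m³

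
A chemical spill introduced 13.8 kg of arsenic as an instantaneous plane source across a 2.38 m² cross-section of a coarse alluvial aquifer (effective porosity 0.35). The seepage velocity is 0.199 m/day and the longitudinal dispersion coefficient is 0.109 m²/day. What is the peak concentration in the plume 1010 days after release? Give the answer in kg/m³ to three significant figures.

The peak of an instantaneous 1D plume sits at x = vt; there the Gaussian factor is 1 and C_max = M/(n_e·A·√(4πDt)), where n_e·A is the pore area the mass is dissolved in.
√(4πDt) = √(4π × 0.109 × 1010) = 37.19 m, so C_max = 13.8/(0.35 × 2.38 × 37.19) = 0.445 kg/m³.

0.445 kg/m³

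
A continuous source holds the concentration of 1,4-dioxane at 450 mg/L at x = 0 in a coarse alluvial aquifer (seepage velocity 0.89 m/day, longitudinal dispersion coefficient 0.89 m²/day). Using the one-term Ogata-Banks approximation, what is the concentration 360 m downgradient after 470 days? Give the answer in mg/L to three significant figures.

440 mg/L

For a continuous step input, C/C₀ ≈ ½·erfc((x−vt)/(2√(Dt))).
vt = 0.89 × 470 = 418.3 m and 2√(Dt) = 2√(0.89 × 470) = 40.90 m.
Argument (x−vt)/(2√(Dt)) = (360 − 418.3)/40.90 = -1.425; ½·erfc(-1.425) = 0.9781.
C = 450 × 0.9781 = 440 mg/L.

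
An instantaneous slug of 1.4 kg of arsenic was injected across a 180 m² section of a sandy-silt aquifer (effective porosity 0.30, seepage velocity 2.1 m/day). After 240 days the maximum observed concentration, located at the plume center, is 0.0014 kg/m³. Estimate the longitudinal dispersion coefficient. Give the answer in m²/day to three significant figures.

At the plume center C_max = M/(n_e·A·√(4πDt)), so D = M²/(4πt·(n_e·A·C_max)²).
n_e·A·C_max = 0.30 × 180 × 0.0014 = 0.07560 kg/m.
D = 1.4²/(4π × 240 × 0.07560²) = 0.114 m²/day.

0.114 m²/day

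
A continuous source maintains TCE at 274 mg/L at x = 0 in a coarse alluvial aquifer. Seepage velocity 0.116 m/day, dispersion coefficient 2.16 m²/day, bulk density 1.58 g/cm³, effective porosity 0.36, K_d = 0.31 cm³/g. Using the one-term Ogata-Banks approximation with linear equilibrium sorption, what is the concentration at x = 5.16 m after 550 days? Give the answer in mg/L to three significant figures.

207 mg/L

Retardation factor R = 1 + ρ_b·K_d/n = 1 + 1.58 × 0.31/0.36 = 2.361.
Sorption retards both mechanisms: v_R = v/R = 0.04913 m/day, D_R = D/R = 0.9149 m²/day.
v_R·t = 0.04913 × 550 = 27.0215 m; 2√(D_R t) = 44.86 m; argument = (5.16 − 27.0215)/44.86 = -0.4873.
C = C₀ × ½·erfc(-0.4873) = 274 × 0.7546 = 207 mg/L.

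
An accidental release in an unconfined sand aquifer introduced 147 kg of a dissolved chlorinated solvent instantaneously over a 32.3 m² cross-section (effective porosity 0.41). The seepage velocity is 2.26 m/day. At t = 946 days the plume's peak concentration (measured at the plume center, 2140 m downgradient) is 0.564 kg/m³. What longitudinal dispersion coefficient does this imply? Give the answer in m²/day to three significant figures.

0.0326 m²/day

At the plume center C_max = M/(n_e·A·√(4πDt)), so D = M²/(4πt·(n_e·A·C_max)²).
n_e·A·C_max = 0.41 × 32.3 × 0.564 = 7.469 kg/m.
D = 147²/(4π × 946 × 7.469²) = 0.0326 m²/day.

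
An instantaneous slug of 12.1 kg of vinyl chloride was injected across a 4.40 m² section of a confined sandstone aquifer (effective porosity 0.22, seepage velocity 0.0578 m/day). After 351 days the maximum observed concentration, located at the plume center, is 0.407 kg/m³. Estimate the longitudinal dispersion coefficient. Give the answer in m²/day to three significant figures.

At the plume center C_max = M/(n_e·A·√(4πDt)), so D = M²/(4πt·(n_e·A·C_max)²).
n_e·A·C_max = 0.22 × 4.40 × 0.407 = 0.3940 kg/m.
D = 12.1²/(4π × 351 × 0.3940²) = 0.214 m²/day.

0.214 m²/day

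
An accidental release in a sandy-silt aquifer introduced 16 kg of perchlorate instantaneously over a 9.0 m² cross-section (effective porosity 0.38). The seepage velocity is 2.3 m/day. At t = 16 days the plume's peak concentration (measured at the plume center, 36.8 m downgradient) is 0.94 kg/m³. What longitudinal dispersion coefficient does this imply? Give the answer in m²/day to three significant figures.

0.123 m²/day

At the plume center C_max = M/(n_e·A·√(4πDt)), so D = M²/(4πt·(n_e·A·C_max)²).
n_e·A·C_max = 0.38 × 9.0 × 0.94 = 3.215 kg/m.
D = 16²/(4π × 16 × 3.215²) = 0.123 m²/day.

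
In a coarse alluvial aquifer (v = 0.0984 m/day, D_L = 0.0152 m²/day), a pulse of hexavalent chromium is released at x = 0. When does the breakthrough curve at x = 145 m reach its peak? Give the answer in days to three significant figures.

1470 days

For the 1D instantaneous-source solution, setting ∂C/∂t = 0 at fixed x gives v²t² + 2Dt − x² = 0, so t = (√(D² + v²x²) − D)/v².
√(D² + v²x²) = √(0.0152² + 0.0984² × 145²) = 14.27; v² = 0.00968256.
t = (14.27 − 0.0152)/0.00968256 = 1470 days (vs. the pure-advection estimate x/v = 1470 d).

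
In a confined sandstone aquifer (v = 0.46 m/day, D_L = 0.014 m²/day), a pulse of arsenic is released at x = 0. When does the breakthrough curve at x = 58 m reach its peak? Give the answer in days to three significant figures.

126 days

For the 1D instantaneous-source solution, setting ∂C/∂t = 0 at fixed x gives v²t² + 2Dt − x² = 0, so t = (√(D² + v²x²) − D)/v².
√(D² + v²x²) = √(0.014² + 0.46² × 58²) = 26.68; v² = 0.2116.
t = (26.68 − 0.014)/0.2116 = 126 days (vs. the pure-advection estimate x/v = 126 d).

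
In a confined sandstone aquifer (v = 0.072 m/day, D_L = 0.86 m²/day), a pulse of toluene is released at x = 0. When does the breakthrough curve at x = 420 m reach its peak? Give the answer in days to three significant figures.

For the 1D instantaneous-source solution, setting ∂C/∂t = 0 at fixed x gives v²t² + 2Dt − x² = 0, so t = (√(D² + v²x²) − D)/v².
√(D² + v²x²) = √(0.86² + 0.072² × 420²) = 30.25; v² = 0.005184.
t = (30.25 − 0.86)/0.005184 = 5670 days (vs. the pure-advection estimate x/v = 5830 d).

5670 days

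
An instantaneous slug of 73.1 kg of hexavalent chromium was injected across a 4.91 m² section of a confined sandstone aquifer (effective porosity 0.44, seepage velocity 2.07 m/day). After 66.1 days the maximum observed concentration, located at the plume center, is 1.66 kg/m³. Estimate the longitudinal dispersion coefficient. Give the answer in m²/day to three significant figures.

At the plume center C_max = M/(n_e·A·√(4πDt)), so D = M²/(4πt·(n_e·A·C_max)²).
n_e·A·C_max = 0.44 × 4.91 × 1.66 = 3.586 kg/m.
D = 73.1²/(4π × 66.1 × 3.586²) = 0.500 m²/day.

0.500 m²/day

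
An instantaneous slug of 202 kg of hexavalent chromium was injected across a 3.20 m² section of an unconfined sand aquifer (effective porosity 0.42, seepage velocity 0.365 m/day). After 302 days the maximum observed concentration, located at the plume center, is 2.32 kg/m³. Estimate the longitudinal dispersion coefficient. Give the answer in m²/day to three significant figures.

1.11 m²/day

At the plume center C_max = M/(n_e·A·√(4πDt)), so D = M²/(4πt·(n_e·A·C_max)²).
n_e·A·C_max = 0.42 × 3.20 × 2.32 = 3.118 kg/m.
D = 202²/(4π × 302 × 3.118²) = 1.11 m²/day.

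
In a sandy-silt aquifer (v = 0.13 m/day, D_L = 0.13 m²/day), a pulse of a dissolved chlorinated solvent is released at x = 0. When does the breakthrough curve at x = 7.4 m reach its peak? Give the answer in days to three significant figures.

For the 1D instantaneous-source solution, setting ∂C/∂t = 0 at fixed x gives v²t² + 2Dt − x² = 0, so t = (√(D² + v²x²) − D)/v².
√(D² + v²x²) = √(0.13² + 0.13² × 7.4²) = 0.9707; v² = 0.0169.
t = (0.9707 − 0.13)/0.0169 = 49.7 days (vs. the pure-advection estimate x/v = 56.9 d).

49.7 days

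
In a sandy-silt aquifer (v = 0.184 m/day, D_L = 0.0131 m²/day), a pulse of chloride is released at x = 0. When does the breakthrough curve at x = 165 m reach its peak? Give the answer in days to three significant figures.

896 days

For the 1D instantaneous-source solution, setting ∂C/∂t = 0 at fixed x gives v²t² + 2Dt − x² = 0, so t = (√(D² + v²x²) − D)/v².
√(D² + v²x²) = √(0.0131² + 0.184² × 165²) = 30.36; v² = 0.033856.
t = (30.36 − 0.0131)/0.033856 = 896 days (vs. the pure-advection estimate x/v = 897 d).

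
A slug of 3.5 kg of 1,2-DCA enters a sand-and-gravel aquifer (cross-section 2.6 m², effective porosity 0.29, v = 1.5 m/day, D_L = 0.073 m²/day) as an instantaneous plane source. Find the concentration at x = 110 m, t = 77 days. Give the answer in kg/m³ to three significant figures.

0.144 kg/m³

For an instantaneous plane source, C(x,t) = M/(n_e·A·√(4πDt)) · exp(−(x−vt)²/(4Dt)), with n_e·A the pore (flow) area.
Plume center vt = 1.5 × 77 = 115.5 m, so the well at 110 m is 5.5 m upgradient of the peak.
√(4πDt) = 8.404 m, giving peak height M/(n_e·A·√(4πDt)) = 3.5/(0.29 × 2.6 × 8.404) = 0.5523 kg/m³.
(x−vt)²/(4Dt) = (-5.5)²/(4 × 0.073 × 77) = 1.345; exp(−1.345) = 0.2605.
C = 0.5523 × 0.2605 = 0.144 kg/m³.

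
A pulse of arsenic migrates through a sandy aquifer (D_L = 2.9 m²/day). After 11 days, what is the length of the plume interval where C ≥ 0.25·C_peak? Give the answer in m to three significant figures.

26.6 m

The plume is Gaussian with σ = √(2Dt) = √(2 × 2.9 × 11) = 7.987 m.
C/C_peak = exp(−Δx²/(2σ²)) = 0.25 ⇒ Δx = σ·√(−2 ln 0.25) = 7.987 × 1.665 = 13.30 m.
Width = 2Δx = 26.6 m.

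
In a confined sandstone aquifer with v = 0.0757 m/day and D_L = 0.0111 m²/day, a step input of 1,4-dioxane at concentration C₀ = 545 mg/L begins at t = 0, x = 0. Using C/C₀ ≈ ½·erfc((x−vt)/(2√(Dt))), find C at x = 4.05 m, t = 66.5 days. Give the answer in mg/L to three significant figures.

For a continuous step input, C/C₀ ≈ ½·erfc((x−vt)/(2√(Dt))).
vt = 0.0757 × 66.5 = 5.03405 m and 2√(Dt) = 2√(0.0111 × 66.5) = 1.718 m.
Argument (x−vt)/(2√(Dt)) = (4.05 − 5.03405)/1.718 = -0.5728; ½·erfc(-0.5728) = 0.7910.
C = 545 × 0.7910 = 431 mg/L.

431 mg/L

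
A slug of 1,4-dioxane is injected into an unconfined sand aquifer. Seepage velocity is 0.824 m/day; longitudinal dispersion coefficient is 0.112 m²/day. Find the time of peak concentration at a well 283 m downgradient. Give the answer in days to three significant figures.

For the 1D instantaneous-source solution, setting ∂C/∂t = 0 at fixed x gives v²t² + 2Dt − x² = 0, so t = (√(D² + v²x²) − D)/v².
√(D² + v²x²) = √(0.112² + 0.824² × 283²) = 233.2; v² = 0.678976.
t = (233.2 − 0.112)/0.678976 = 343 days (vs. the pure-advection estimate x/v = 343 d).

343 days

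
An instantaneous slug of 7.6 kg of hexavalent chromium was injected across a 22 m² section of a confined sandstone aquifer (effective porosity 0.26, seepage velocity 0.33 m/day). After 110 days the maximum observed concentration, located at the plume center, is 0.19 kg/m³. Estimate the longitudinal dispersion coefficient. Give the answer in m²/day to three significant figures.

0.0354 m²/day

At the plume center C_max = M/(n_e·A·√(4πDt)), so D = M²/(4πt·(n_e·A·C_max)²).
n_e·A·C_max = 0.26 × 22 × 0.19 = 1.087 kg/m.
D = 7.6²/(4π × 110 × 1.087²) = 0.0354 m²/day.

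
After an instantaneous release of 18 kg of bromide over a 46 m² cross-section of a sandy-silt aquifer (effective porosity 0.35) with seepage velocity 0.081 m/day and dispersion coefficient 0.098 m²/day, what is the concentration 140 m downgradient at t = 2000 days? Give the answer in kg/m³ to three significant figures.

For an instantaneous plane source, C(x,t) = M/(n_e·A·√(4πDt)) · exp(−(x−vt)²/(4Dt)), with n_e·A the pore (flow) area.
Plume center vt = 0.081 × 2000 = 162 m, so the well at 140 m is 22 m upgradient of the peak.
√(4πDt) = 49.63 m, giving peak height M/(n_e·A·√(4πDt)) = 18/(0.35 × 46 × 49.63) = 0.02253 kg/m³.
(x−vt)²/(4Dt) = (-22)²/(4 × 0.098 × 2000) = 0.6173; exp(−0.6173) = 0.5394.
C = 0.02253 × 0.5394 = 0.0122 kg/m³.

0.0122 kg/m³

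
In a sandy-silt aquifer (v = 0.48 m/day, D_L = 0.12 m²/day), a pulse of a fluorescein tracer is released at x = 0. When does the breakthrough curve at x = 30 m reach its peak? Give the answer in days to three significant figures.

62.0 days

For the 1D instantaneous-source solution, setting ∂C/∂t = 0 at fixed x gives v²t² + 2Dt − x² = 0, so t = (√(D² + v²x²) − D)/v².
√(D² + v²x²) = √(0.12² + 0.48² × 30²) = 14.40; v² = 0.2304.
t = (14.40 − 0.12)/0.2304 = 62.0 days (vs. the pure-advection estimate x/v = 62.5 d).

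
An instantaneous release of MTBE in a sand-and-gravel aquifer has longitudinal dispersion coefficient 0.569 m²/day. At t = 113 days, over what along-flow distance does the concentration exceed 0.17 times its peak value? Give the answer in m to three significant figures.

42.7 m

The plume is Gaussian with σ = √(2Dt) = √(2 × 0.569 × 113) = 11.34 m.
C/C_peak = exp(−Δx²/(2σ²)) = 0.17 ⇒ Δx = σ·√(−2 ln 0.17) = 11.34 × 1.883 = 21.35 m.
Width = 2Δx = 42.7 m.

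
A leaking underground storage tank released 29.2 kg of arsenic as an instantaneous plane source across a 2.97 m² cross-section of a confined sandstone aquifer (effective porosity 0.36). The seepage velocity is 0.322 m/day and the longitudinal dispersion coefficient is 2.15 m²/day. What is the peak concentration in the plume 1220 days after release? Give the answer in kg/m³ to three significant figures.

0.150 kg/m³

The peak of an instantaneous 1D plume sits at x = vt; there the Gaussian factor is 1 and C_max = M/(n_e·A·√(4πDt)), where n_e·A is the pore area the mass is dissolved in.
√(4πDt) = √(4π × 2.15 × 1220) = 181.6 m, so C_max = 29.2/(0.36 × 2.97 × 181.6) = 0.150 kg/m³.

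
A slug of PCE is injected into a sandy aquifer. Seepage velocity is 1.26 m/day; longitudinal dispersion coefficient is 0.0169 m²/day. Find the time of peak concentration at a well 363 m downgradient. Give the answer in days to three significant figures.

288 days

For the 1D instantaneous-source solution, setting ∂C/∂t = 0 at fixed x gives v²t² + 2Dt − x² = 0, so t = (√(D² + v²x²) − D)/v².
√(D² + v²x²) = √(0.0169² + 1.26² × 363²) = 457.4; v² = 1.5876.
t = (457.4 − 0.0169)/1.5876 = 288 days (vs. the pure-advection estimate x/v = 288 d).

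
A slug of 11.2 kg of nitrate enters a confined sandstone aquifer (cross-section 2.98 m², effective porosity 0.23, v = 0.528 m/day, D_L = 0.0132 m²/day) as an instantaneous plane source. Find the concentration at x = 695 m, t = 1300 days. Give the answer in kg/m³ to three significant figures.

0.379 kg/m³

For an instantaneous plane source, C(x,t) = M/(n_e·A·√(4πDt)) · exp(−(x−vt)²/(4Dt)), with n_e·A the pore (flow) area.
Plume center vt = 0.528 × 1300 = 686.4 m, so the well at 695 m is 8.6 m downgradient of the peak.
√(4πDt) = 14.68 m, giving peak height M/(n_e·A·√(4πDt)) = 11.2/(0.23 × 2.98 × 14.68) = 1.113 kg/m³.
(x−vt)²/(4Dt) = (8.6)²/(4 × 0.0132 × 1300) = 1.078; exp(−1.078) = 0.3403.
C = 1.113 × 0.3403 = 0.379 kg/m³.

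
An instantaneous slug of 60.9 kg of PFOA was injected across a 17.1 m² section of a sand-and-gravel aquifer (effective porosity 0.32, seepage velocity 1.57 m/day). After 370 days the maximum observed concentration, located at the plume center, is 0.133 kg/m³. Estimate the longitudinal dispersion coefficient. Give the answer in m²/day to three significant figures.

1.51 m²/day

At the plume center C_max = M/(n_e·A·√(4πDt)), so D = M²/(4πt·(n_e·A·C_max)²).
n_e·A·C_max = 0.32 × 17.1 × 0.133 = 0.7278 kg/m.
D = 60.9²/(4π × 370 × 0.7278²) = 1.51 m²/day.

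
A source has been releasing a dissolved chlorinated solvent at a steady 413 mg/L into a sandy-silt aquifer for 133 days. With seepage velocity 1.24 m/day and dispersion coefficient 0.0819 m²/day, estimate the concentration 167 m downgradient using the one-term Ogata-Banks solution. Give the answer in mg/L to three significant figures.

135 mg/L

For a continuous step input, C/C₀ ≈ ½·erfc((x−vt)/(2√(Dt))).
vt = 1.24 × 133 = 164.92 m and 2√(Dt) = 2√(0.0819 × 133) = 6.601 m.
Argument (x−vt)/(2√(Dt)) = (167 − 164.92)/6.601 = 0.3151; ½·erfc(0.3151) = 0.3279.
C = 413 × 0.3279 = 135 mg/L.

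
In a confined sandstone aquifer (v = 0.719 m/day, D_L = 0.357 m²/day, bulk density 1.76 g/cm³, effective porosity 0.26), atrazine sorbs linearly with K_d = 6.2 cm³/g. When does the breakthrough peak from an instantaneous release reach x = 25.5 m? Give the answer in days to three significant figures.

Retardation factor R = 1 + ρ_b·K_d/n = 1 + 1.76 × 6.2/0.26 = 42.97.
Sorption retards both mechanisms: v_R = v/R = 0.01673 m/day, D_R = D/R = 0.008308 m²/day.
Peak time from v_R²t² + 2D_R t − x² = 0: t = (√(D_R² + v_R²x²) − D_R)/v_R².
√(D_R² + v_R²x²) = √(0.008308² + 0.01673² × 25.5²) = 0.4267; v_R² = 0.0002799.
t = (0.4267 − 0.008308)/0.0002799 = 1490 days.

1490 days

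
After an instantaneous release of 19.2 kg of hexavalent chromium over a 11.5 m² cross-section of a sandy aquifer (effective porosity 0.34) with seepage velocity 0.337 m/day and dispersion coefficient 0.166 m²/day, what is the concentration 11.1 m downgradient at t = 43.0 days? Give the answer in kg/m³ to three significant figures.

0.347 kg/m³

For an instantaneous plane source, C(x,t) = M/(n_e·A·√(4πDt)) · exp(−(x−vt)²/(4Dt)), with n_e·A the pore (flow) area.
Plume center vt = 0.337 × 43.0 = 14.491 m, so the well at 11.1 m is 3.391 m upgradient of the peak.
√(4πDt) = 9.471 m, giving peak height M/(n_e·A·√(4πDt)) = 19.2/(0.34 × 11.5 × 9.471) = 0.5185 kg/m³.
(x−vt)²/(4Dt) = (-3.391)²/(4 × 0.166 × 43.0) = 0.4027; exp(−0.4027) = 0.6685.
C = 0.5185 × 0.6685 = 0.347 kg/m³.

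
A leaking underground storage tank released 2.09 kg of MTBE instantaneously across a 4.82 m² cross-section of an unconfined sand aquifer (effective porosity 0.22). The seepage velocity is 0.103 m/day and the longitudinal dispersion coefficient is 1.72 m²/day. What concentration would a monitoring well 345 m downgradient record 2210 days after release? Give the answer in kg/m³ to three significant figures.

For an instantaneous plane source, C(x,t) = M/(n_e·A·√(4πDt)) · exp(−(x−vt)²/(4Dt)), with n_e·A the pore (flow) area.
Plume center vt = 0.103 × 2210 = 227.63 m, so the well at 345 m is 117.37 m downgradient of the peak.
√(4πDt) = 218.6 m, giving peak height M/(n_e·A·√(4πDt)) = 2.09/(0.22 × 4.82 × 218.6) = 0.009016 kg/m³.
(x−vt)²/(4Dt) = (117.37)²/(4 × 1.72 × 2210) = 0.9060; exp(−0.9060) = 0.4041.
C = 0.009016 × 0.4041 = 0.00364 kg/m³.

0.00364 kg/m³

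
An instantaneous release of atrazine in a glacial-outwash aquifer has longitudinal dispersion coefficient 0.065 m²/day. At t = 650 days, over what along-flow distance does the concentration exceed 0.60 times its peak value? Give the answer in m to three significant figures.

The plume is Gaussian with σ = √(2Dt) = √(2 × 0.065 × 650) = 9.192 m.
C/C_peak = exp(−Δx²/(2σ²)) = 0.60 ⇒ Δx = σ·√(−2 ln 0.60) = 9.192 × 1.011 = 9.293 m.
Width = 2Δx = 18.6 m.

18.6 m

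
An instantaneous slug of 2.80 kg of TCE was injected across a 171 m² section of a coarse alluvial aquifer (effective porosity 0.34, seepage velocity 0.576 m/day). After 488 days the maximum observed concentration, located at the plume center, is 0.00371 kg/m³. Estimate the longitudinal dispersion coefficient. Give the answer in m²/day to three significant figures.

At the plume center C_max = M/(n_e·A·√(4πDt)), so D = M²/(4πt·(n_e·A·C_max)²).
n_e·A·C_max = 0.34 × 171 × 0.00371 = 0.2157 kg/m.
D = 2.80²/(4π × 488 × 0.2157²) = 0.0275 m²/day.

0.0275 m²/day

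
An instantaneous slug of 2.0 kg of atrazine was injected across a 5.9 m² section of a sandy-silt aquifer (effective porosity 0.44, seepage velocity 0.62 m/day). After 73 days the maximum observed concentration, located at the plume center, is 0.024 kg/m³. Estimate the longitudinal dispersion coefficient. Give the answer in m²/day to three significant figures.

At the plume center C_max = M/(n_e·A·√(4πDt)), so D = M²/(4πt·(n_e·A·C_max)²).
n_e·A·C_max = 0.44 × 5.9 × 0.024 = 0.06230 kg/m.
D = 2.0²/(4π × 73 × 0.06230²) = 1.12 m²/day.

1.12 m²/day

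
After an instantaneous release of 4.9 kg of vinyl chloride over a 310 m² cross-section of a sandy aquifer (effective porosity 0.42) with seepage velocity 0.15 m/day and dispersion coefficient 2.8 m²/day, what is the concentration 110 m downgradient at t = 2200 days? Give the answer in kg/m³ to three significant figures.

1.90e-05 kg/m³

For an instantaneous plane source, C(x,t) = M/(n_e·A·√(4πDt)) · exp(−(x−vt)²/(4Dt)), with n_e·A the pore (flow) area.
Plume center vt = 0.15 × 2200 = 330 m, so the well at 110 m is 220 m upgradient of the peak.
√(4πDt) = 278.2 m, giving peak height M/(n_e·A·√(4πDt)) = 4.9/(0.42 × 310 × 278.2) = 0.0001353 kg/m³.
(x−vt)²/(4Dt) = (-220)²/(4 × 2.8 × 2200) = 1.964; exp(−1.964) = 0.1403.
C = 0.0001353 × 0.1403 = 1.90e-05 kg/m³.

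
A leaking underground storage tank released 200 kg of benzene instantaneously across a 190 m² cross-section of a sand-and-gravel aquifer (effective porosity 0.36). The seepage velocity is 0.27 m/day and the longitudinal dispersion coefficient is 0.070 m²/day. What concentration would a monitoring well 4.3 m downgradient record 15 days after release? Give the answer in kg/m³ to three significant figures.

For an instantaneous plane source, C(x,t) = M/(n_e·A·√(4πDt)) · exp(−(x−vt)²/(4Dt)), with n_e·A the pore (flow) area.
Plume center vt = 0.27 × 15 = 4.05 m, so the well at 4.3 m is 0.25 m downgradient of the peak.
√(4πDt) = 3.632 m, giving peak height M/(n_e·A·√(4πDt)) = 200/(0.36 × 190 × 3.632) = 0.8051 kg/m³.
(x−vt)²/(4Dt) = (0.25)²/(4 × 0.070 × 15) = 0.01488; exp(−0.01488) = 0.9852.
C = 0.8051 × 0.9852 = 0.793 kg/m³.

0.793 kg/m³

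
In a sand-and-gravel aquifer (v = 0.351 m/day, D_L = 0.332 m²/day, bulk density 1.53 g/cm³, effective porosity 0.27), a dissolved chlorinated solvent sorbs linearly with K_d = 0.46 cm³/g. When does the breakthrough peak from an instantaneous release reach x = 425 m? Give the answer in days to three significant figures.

Retardation factor R = 1 + ρ_b·K_d/n = 1 + 1.53 × 0.46/0.27 = 3.607.
Sorption retards both mechanisms: v_R = v/R = 0.09731 m/day, D_R = D/R = 0.09204 m²/day.
Peak time from v_R²t² + 2D_R t − x² = 0: t = (√(D_R² + v_R²x²) − D_R)/v_R².
√(D_R² + v_R²x²) = √(0.09204² + 0.09731² × 425²) = 41.36; v_R² = 0.009469.
t = (41.36 − 0.09204)/0.009469 = 4360 days.

4360 days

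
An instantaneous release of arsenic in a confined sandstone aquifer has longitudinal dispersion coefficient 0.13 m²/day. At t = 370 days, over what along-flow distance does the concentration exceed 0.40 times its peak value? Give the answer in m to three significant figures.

The plume is Gaussian with σ = √(2Dt) = √(2 × 0.13 × 370) = 9.808 m.
C/C_peak = exp(−Δx²/(2σ²)) = 0.40 ⇒ Δx = σ·√(−2 ln 0.40) = 9.808 × 1.354 = 13.28 m.
Width = 2Δx = 26.6 m.

26.6 m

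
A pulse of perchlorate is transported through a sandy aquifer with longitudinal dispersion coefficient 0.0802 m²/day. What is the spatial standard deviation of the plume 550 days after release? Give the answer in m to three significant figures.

Dispersive spreading gives a Gaussian with σ² = 2Dt; advection only shifts the center.
σ = √(2 × 0.0802 × 550) = 9.39 m.

9.39 m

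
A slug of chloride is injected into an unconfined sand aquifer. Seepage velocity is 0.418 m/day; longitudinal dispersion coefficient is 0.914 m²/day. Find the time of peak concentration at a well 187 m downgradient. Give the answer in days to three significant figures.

For the 1D instantaneous-source solution, setting ∂C/∂t = 0 at fixed x gives v²t² + 2Dt − x² = 0, so t = (√(D² + v²x²) − D)/v².
√(D² + v²x²) = √(0.914² + 0.418² × 187²) = 78.17; v² = 0.174724.
t = (78.17 − 0.914)/0.174724 = 442 days (vs. the pure-advection estimate x/v = 447 d).

442 days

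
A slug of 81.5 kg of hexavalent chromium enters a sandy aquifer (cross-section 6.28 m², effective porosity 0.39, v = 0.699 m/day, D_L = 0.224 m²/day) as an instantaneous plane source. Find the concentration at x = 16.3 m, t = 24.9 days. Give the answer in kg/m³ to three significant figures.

For an instantaneous plane source, C(x,t) = M/(n_e·A·√(4πDt)) · exp(−(x−vt)²/(4Dt)), with n_e·A the pore (flow) area.
Plume center vt = 0.699 × 24.9 = 17.4051 m, so the well at 16.3 m is 1.1051 m upgradient of the peak.
√(4πDt) = 8.372 m, giving peak height M/(n_e·A·√(4πDt)) = 81.5/(0.39 × 6.28 × 8.372) = 3.975 kg/m³.
(x−vt)²/(4Dt) = (-1.1051)²/(4 × 0.224 × 24.9) = 0.05474; exp(−0.05474) = 0.9467.
C = 3.975 × 0.9467 = 3.76 kg/m³.

3.76 kg/m³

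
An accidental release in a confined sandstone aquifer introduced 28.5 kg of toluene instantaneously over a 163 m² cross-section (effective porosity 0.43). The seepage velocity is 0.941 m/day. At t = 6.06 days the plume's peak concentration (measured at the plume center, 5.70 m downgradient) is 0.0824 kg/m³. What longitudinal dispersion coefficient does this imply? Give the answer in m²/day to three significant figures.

0.320 m²/day

At the plume center C_max = M/(n_e·A·√(4πDt)), so D = M²/(4πt·(n_e·A·C_max)²).
n_e·A·C_max = 0.43 × 163 × 0.0824 = 5.775 kg/m.
D = 28.5²/(4π × 6.06 × 5.775²) = 0.320 m²/day.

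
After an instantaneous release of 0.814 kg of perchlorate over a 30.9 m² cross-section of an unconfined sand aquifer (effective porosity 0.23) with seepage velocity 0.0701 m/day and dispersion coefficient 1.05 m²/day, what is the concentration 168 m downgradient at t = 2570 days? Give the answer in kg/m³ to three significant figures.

For an instantaneous plane source, C(x,t) = M/(n_e·A·√(4πDt)) · exp(−(x−vt)²/(4Dt)), with n_e·A the pore (flow) area.
Plume center vt = 0.0701 × 2570 = 180.157 m, so the well at 168 m is 12.157 m upgradient of the peak.
√(4πDt) = 184.1 m, giving peak height M/(n_e·A·√(4πDt)) = 0.814/(0.23 × 30.9 × 184.1) = 0.0006221 kg/m³.
(x−vt)²/(4Dt) = (-12.157)²/(4 × 1.05 × 2570) = 0.01369; exp(−0.01369) = 0.9864.
C = 0.0006221 × 0.9864 = 0.000614 kg/m³.

0.000614 kg/m³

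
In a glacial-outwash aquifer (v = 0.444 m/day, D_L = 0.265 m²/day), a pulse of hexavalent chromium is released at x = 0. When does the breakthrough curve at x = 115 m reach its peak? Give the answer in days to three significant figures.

For the 1D instantaneous-source solution, setting ∂C/∂t = 0 at fixed x gives v²t² + 2Dt − x² = 0, so t = (√(D² + v²x²) − D)/v².
√(D² + v²x²) = √(0.265² + 0.444² × 115²) = 51.06; v² = 0.197136.
t = (51.06 − 0.265)/0.197136 = 258 days (vs. the pure-advection estimate x/v = 259 d).

258 days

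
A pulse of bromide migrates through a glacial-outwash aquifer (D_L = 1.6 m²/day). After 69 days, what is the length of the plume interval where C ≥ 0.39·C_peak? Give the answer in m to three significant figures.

The plume is Gaussian with σ = √(2Dt) = √(2 × 1.6 × 69) = 14.86 m.
C/C_peak = exp(−Δx²/(2σ²)) = 0.39 ⇒ Δx = σ·√(−2 ln 0.39) = 14.86 × 1.372 = 20.39 m.
Width = 2Δx = 40.8 m.

40.8 m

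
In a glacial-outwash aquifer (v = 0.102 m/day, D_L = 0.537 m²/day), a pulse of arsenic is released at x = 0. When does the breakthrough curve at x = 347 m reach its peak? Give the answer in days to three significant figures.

For the 1D instantaneous-source solution, setting ∂C/∂t = 0 at fixed x gives v²t² + 2Dt − x² = 0, so t = (√(D² + v²x²) − D)/v².
√(D² + v²x²) = √(0.537² + 0.102² × 347²) = 35.40; v² = 0.010404.
t = (35.40 − 0.537)/0.010404 = 3350 days (vs. the pure-advection estimate x/v = 3400 d).

3350 days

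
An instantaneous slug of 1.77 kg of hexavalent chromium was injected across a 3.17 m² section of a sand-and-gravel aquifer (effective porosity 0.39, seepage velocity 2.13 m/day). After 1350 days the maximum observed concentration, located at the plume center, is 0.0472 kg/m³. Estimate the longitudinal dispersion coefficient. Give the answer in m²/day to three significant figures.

At the plume center C_max = M/(n_e·A·√(4πDt)), so D = M²/(4πt·(n_e·A·C_max)²).
n_e·A·C_max = 0.39 × 3.17 × 0.0472 = 0.05835 kg/m.
D = 1.77²/(4π × 1350 × 0.05835²) = 0.0542 m²/day.

0.0542 m²/day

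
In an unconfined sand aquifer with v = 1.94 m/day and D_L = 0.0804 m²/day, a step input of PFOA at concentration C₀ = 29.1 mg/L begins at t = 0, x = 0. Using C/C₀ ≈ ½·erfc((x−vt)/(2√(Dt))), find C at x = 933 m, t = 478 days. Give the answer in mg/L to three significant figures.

7.52 mg/L

For a continuous step input, C/C₀ ≈ ½·erfc((x−vt)/(2√(Dt))).
vt = 1.94 × 478 = 927.32 m and 2√(Dt) = 2√(0.0804 × 478) = 12.40 m.
Argument (x−vt)/(2√(Dt)) = (933 − 927.32)/12.40 = 0.4581; ½·erfc(0.4581) = 0.2585.
C = 29.1 × 0.2585 = 7.52 mg/L.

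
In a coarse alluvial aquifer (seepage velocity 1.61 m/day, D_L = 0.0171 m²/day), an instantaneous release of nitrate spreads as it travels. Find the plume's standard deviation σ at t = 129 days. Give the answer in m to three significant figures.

2.10 m

Dispersive spreading gives a Gaussian with σ² = 2Dt; advection only shifts the center.
σ = √(2 × 0.0171 × 129) = 2.10 m.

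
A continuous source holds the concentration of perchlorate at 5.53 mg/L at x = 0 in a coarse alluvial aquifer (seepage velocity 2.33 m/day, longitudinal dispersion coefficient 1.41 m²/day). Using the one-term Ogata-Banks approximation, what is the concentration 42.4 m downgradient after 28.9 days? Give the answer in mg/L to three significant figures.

5.51 mg/L

For a continuous step input, C/C₀ ≈ ½·erfc((x−vt)/(2√(Dt))).
vt = 2.33 × 28.9 = 67.337 m and 2√(Dt) = 2√(1.41 × 28.9) = 12.77 m.
Argument (x−vt)/(2√(Dt)) = (42.4 − 67.337)/12.77 = -1.953; ½·erfc(-1.953) = 0.9971.
C = 5.53 × 0.9971 = 5.51 mg/L.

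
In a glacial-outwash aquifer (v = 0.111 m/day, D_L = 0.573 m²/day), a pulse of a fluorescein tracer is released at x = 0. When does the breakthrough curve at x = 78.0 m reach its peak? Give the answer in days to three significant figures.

For the 1D instantaneous-source solution, setting ∂C/∂t = 0 at fixed x gives v²t² + 2Dt − x² = 0, so t = (√(D² + v²x²) − D)/v².
√(D² + v²x²) = √(0.573² + 0.111² × 78.0²) = 8.677; v² = 0.012321.
t = (8.677 − 0.573)/0.012321 = 658 days (vs. the pure-advection estimate x/v = 703 d).

658 days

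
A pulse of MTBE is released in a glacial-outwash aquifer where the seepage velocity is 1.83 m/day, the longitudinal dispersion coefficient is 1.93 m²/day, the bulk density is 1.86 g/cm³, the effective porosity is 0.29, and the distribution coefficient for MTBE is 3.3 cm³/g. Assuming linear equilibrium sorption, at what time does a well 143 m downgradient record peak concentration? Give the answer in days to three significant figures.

1720 days

Retardation factor R = 1 + ρ_b·K_d/n = 1 + 1.86 × 3.3/0.29 = 22.17.
Sorption retards both mechanisms: v_R = v/R = 0.08254 m/day, D_R = D/R = 0.08705 m²/day.
Peak time from v_R²t² + 2D_R t − x² = 0: t = (√(D_R² + v_R²x²) − D_R)/v_R².
√(D_R² + v_R²x²) = √(0.08705² + 0.08254² × 143²) = 11.80; v_R² = 0.006813.
t = (11.80 − 0.08705)/0.006813 = 1720 days.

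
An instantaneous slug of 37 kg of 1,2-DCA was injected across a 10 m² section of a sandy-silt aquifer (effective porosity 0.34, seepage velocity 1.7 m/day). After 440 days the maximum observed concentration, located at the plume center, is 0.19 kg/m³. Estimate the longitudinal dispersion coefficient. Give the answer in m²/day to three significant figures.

0.593 m²/day

At the plume center C_max = M/(n_e·A·√(4πDt)), so D = M²/(4πt·(n_e·A·C_max)²).
n_e·A·C_max = 0.34 × 10 × 0.19 = 0.6460 kg/m.
D = 37²/(4π × 440 × 0.6460²) = 0.593 m²/day.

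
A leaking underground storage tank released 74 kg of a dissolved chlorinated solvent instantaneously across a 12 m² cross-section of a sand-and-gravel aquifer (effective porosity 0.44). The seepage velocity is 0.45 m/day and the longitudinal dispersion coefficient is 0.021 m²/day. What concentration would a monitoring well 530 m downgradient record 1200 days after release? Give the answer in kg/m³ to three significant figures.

0.292 kg/m³

For an instantaneous plane source, C(x,t) = M/(n_e·A·√(4πDt)) · exp(−(x−vt)²/(4Dt)), with n_e·A the pore (flow) area.
Plume center vt = 0.45 × 1200 = 540 m, so the well at 530 m is 10 m upgradient of the peak.
√(4πDt) = 17.80 m, giving peak height M/(n_e·A·√(4πDt)) = 74/(0.44 × 12 × 17.80) = 0.7874 kg/m³.
(x−vt)²/(4Dt) = (-10)²/(4 × 0.021 × 1200) = 0.9921; exp(−0.9921) = 0.3708.
C = 0.7874 × 0.3708 = 0.292 kg/m³.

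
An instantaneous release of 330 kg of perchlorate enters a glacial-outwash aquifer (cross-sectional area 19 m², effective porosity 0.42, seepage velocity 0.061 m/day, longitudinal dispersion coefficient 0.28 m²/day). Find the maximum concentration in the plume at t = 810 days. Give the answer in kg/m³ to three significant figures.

The peak of an instantaneous 1D plume sits at x = vt; there the Gaussian factor is 1 and C_max = M/(n_e·A·√(4πDt)), where n_e·A is the pore area the mass is dissolved in.
√(4πDt) = √(4π × 0.28 × 810) = 53.39 m, so C_max = 330/(0.42 × 19 × 53.39) = 0.775 kg/m³.

0.775 kg/m³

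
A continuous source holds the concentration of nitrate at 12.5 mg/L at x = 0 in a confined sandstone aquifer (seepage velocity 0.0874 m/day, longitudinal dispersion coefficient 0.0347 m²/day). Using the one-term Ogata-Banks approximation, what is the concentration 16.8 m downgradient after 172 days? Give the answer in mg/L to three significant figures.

For a continuous step input, C/C₀ ≈ ½·erfc((x−vt)/(2√(Dt))).
vt = 0.0874 × 172 = 15.0328 m and 2√(Dt) = 2√(0.0347 × 172) = 4.886 m.
Argument (x−vt)/(2√(Dt)) = (16.8 − 15.0328)/4.886 = 0.3617; ½·erfc(0.3617) = 0.3045.
C = 12.5 × 0.3045 = 3.81 mg/L.

3.81 mg/L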